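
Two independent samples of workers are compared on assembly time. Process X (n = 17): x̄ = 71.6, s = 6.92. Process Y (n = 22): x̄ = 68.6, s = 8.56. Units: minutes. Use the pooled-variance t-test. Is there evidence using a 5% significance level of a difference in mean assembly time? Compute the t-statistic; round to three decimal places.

Let group 1 = process X, group 2 = process Y. H0: μ_1 = μ_2; H1: μ_1 ≠ μ_2 (two-sample pooled-variance t-test, two-sided).
s_p² = [(17−1)·6.92² + (22−1)·8.56²]/(17+22−2) = 62.2954
t = (71.6 − 68.6)/√[62.2954·(1/17 + 1/22)] = 1.177
df = n₁ + n₂ − 2 = 37
Two-sided p-value ≈ 0.2467
Since p ≈ 0.2467 > α = 0.05, fail to reject H0; the data do not provide sufficient evidence against H0.

1.177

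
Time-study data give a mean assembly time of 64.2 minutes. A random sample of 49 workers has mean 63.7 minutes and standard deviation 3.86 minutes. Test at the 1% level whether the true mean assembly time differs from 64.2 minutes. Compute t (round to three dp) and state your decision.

H0: μ = 64.2; H1: μ ≠ 64.2 (one-sample t-test, two-sided).
t = (x̄ − μ₀)/(s/√n) = (63.7 − 64.2)/(3.86/√49) = -0.907
df = n − 1 = 48
Two-sided p-value ≈ 0.3691
Since p ≈ 0.3691 > α = 0.01, fail to reject H0; the data do not provide sufficient evidence against H0.

t = -0.907; fail to reject H0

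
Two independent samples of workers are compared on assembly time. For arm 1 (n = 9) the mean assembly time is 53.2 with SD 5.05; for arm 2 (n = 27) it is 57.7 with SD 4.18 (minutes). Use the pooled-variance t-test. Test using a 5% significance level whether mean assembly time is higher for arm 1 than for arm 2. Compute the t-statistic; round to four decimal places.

Let group 1 = arm 1, group 2 = arm 2. H0: μ_1 = μ_2; H1: μ_1 > μ_2 (two-sample pooled-variance t-test, right-tailed).
s_p² = [(9−1)·5.05² + (27−1)·4.18²]/(9+27−2) = 19.3618
t = (53.2 − 57.7)/√[19.3618·(1/9 + 1/27)] = -2.6570
df = n₁ + n₂ − 2 = 34
p-value = P(T ≥ -2.6570) ≈ 0.994
Since p ≈ 0.994 > α = 0.05, fail to reject H0; the data do not provide sufficient evidence against H0.

-2.6570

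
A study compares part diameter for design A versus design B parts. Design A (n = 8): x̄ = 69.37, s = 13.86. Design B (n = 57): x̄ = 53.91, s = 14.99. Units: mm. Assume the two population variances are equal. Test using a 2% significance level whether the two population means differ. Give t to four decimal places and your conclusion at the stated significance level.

Let group 1 = design A, group 2 = design B. H0: μ_1 = μ_2; H1: μ_1 ≠ μ_2 (two-sample pooled-variance t-test, two-sided).
s_p² = [(8−1)·13.86² + (57−1)·14.99²]/(8+57−2) = 221.078
t = (69.37 − 53.91)/√[221.078·(1/8 + 1/57)] = 2.7540
df = n₁ + n₂ − 2 = 63
Two-sided p-value ≈ 0.0077
Since p ≈ 0.0077 < α = 0.02, reject H0; the data support H1.

t = 2.7540; reject H0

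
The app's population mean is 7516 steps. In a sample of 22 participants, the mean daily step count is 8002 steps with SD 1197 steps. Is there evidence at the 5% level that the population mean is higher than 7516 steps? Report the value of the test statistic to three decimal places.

H0: μ = 7516; H1: μ > 7516 (one-sample t-test, right-tailed).
t = (x̄ − μ₀)/(s/√n) = (8002 − 7516)/(1197/√22) = 1.904
df = n − 1 = 21
p-value = P(T ≥ 1.904) ≈ 0.035
Since p ≈ 0.035 < α = 0.05, reject H0; the evidence is statistically significant.

1.904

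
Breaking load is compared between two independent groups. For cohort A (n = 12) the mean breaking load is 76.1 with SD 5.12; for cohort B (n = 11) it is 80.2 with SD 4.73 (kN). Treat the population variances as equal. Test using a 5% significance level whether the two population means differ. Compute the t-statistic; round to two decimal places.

Let group 1 = cohort A, group 2 = cohort B. H0: μ_1 = μ_2; H1: μ_1 ≠ μ_2 (two-sample pooled-variance t-test, two-sided).
s_p² = [(12−1)·5.12² + (11−1)·4.73²]/(12+11−2) = 24.3851
t = (76.1 − 80.2)/√[24.3851·(1/12 + 1/11)] = -1.99
df = n₁ + n₂ − 2 = 21
Two-sided p-value ≈ 0.060
Since p ≈ 0.060 > α = 0.05, fail to reject H0; the data do not provide sufficient evidence against H0.

-1.99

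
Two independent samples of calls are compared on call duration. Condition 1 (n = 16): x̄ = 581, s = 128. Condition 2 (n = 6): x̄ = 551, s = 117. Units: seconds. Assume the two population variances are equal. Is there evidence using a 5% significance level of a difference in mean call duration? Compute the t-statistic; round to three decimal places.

0.500

Let group 1 = condition 1, group 2 = condition 2. H0: μ_1 = μ_2; H1: μ_1 ≠ μ_2 (two-sample pooled-variance t-test, two-sided).
s_p² = [(16−1)·128² + (6−1)·117²]/(16+6−2) = 15710.2
t = (581 − 551)/√[15710.2·(1/16 + 1/6)] = 0.500
df = n₁ + n₂ − 2 = 20
Two-sided p-value ≈ 0.6225
Since p ≈ 0.6225 > α = 0.05, fail to reject H0; the data do not provide sufficient evidence against H0.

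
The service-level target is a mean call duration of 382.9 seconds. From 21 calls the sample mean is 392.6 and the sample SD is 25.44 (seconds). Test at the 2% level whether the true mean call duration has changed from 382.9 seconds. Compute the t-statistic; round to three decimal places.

1.747

H0: μ = 382.9; H1: μ ≠ 382.9 (one-sample t-test, two-sided).
t = (x̄ − μ₀)/(s/√n) = (392.6 − 382.9)/(25.44/√21) = 1.747
df = n − 1 = 20
Two-sided p-value ≈ 0.096
Since p ≈ 0.096 > α = 0.02, fail to reject H0; the data do not provide sufficient evidence against H0.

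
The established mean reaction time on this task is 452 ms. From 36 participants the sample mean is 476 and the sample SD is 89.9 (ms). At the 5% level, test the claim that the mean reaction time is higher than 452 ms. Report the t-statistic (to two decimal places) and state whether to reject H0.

H0: μ = 452; H1: μ > 452 (one-sample t-test, right-tailed).
t = (x̄ − μ₀)/(s/√n) = (476 − 452)/(89.9/√36) = 1.60
df = n − 1 = 35
p-value = P(T ≥ 1.60) ≈ 0.0591
Since p ≈ 0.0591 > α = 0.05, fail to reject H0; the evidence is not statistically significant.

t = 1.60; fail to reject H0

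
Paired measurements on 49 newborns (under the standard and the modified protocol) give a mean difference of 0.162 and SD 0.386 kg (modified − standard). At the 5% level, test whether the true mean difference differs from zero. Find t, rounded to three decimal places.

H0: μ_d = 0; H1: μ_d ≠ 0 (paired t-test on the differences, two-sided).
t = d̄/(s_d/√n) = 0.162/(0.386/√49) = 2.938
df = n − 1 = 48
Two-sided p-value ≈ 0.0051
Since p ≈ 0.0051 < α = 0.05, reject H0; the data support H1.

2.938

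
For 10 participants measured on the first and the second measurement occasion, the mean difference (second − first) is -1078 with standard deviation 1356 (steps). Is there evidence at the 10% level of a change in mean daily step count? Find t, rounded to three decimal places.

-2.514

H0: μ_d = 0; H1: μ_d ≠ 0 (paired t-test on the differences, two-sided).
t = d̄/(s_d/√n) = -1078/(1356/√10) = -2.514
df = n − 1 = 9
Two-sided p-value ≈ 0.0331
Since p ≈ 0.0331 < α = 0.1, reject H0; the evidence is statistically significant.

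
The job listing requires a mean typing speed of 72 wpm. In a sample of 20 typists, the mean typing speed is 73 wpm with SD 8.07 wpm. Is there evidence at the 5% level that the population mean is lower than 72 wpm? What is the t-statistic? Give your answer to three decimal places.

0.554

H0: μ = 72; H1: μ < 72 (one-sample t-test, left-tailed).
t = (x̄ − μ₀)/(s/√n) = (73 − 72)/(8.07/√20) = 0.554
df = n − 1 = 19
p-value = P(T ≤ 0.554) ≈ 0.7070
Since p ≈ 0.7070 > α = 0.05, fail to reject H0; the data do not provide sufficient evidence against H0.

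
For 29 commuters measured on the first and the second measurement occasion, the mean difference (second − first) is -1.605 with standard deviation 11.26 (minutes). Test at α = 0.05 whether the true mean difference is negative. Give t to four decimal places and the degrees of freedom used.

H0: μ_d = 0; H1: μ_d < 0 (paired t-test on the differences, left-tailed).
t = d̄/(s_d/√n) = -1.605/(11.26/√29) = -0.7676
df = n − 1 = 28
p-value = P(T ≤ -0.7676) ≈ 0.2246
Since p ≈ 0.2246 > α = 0.05, fail to reject H0; the data do not provide sufficient evidence against H0.

t = -0.7676, df = 28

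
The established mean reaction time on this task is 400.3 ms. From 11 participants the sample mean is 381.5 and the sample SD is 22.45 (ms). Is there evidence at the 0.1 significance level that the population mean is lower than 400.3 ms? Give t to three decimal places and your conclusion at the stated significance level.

t = -2.777; reject H0

H0: μ = 400.3; H1: μ < 400.3 (one-sample t-test, left-tailed).
t = (x̄ − μ₀)/(s/√n) = (381.5 − 400.3)/(22.45/√11) = -2.777
df = n − 1 = 10
p-value = P(T ≤ -2.777) ≈ 0.0098
Since p ≈ 0.0098 < α = 0.1, reject H0; the evidence is statistically significant.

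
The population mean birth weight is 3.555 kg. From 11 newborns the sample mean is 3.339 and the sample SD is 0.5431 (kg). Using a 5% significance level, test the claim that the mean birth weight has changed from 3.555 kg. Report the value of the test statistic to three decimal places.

H0: μ = 3.555; H1: μ ≠ 3.555 (one-sample t-test, two-sided).
t = (x̄ − μ₀)/(s/√n) = (3.339 − 3.555)/(0.5431/√11) = -1.319
df = n − 1 = 10
Two-sided p-value ≈ 0.217
Since p ≈ 0.217 > α = 0.05, fail to reject H0; the data do not provide sufficient evidence against H0.

-1.319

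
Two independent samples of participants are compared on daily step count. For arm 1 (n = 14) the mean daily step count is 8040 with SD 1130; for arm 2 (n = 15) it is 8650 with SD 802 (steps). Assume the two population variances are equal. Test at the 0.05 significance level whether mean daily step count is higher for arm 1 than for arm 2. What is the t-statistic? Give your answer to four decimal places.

Let group 1 = arm 1, group 2 = arm 2. H0: μ_1 = μ_2; H1: μ_1 > μ_2 (two-sample pooled-variance t-test, right-tailed).
s_p² = [(14−1)·1130² + (15−1)·802²]/(14+15−2) = 948317
t = (8040 − 8650)/√[948317·(1/14 + 1/15)] = -1.6856
df = n₁ + n₂ − 2 = 27
p-value = P(T ≥ -1.6856) ≈ 0.948
Since p ≈ 0.948 > α = 0.05, fail to reject H0; the evidence is not statistically significant.

-1.6856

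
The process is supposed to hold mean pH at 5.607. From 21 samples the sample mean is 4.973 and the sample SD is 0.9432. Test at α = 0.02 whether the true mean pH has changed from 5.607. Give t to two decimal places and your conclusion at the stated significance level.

H0: μ = 5.607; H1: μ ≠ 5.607 (one-sample t-test, two-sided).
t = (x̄ − μ₀)/(s/√n) = (4.973 − 5.607)/(0.9432/√21) = -3.08
df = n − 1 = 20
Two-sided p-value ≈ 0.006
Since p ≈ 0.006 < α = 0.02, reject H0; the data support H1.

t = -3.08; reject H0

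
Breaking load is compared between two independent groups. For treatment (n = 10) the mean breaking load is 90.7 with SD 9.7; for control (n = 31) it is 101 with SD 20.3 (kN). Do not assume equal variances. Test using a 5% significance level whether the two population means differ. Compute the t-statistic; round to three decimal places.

-2.162

Let group 1 = treatment, group 2 = control. H0: μ_1 = μ_2; H1: μ_1 ≠ μ_2 (Welch's two-sample t-test, two-sided).
t = (x̄_1 − x̄_2)/√(s_1²/n_1 + s_2²/n_2) = (90.7 − 101)/√(9.7²/10 + 20.3²/31) = -2.162
Welch–Satterthwaite df ≈ 32.77
Two-sided p-value ≈ 0.0380
Since p ≈ 0.0380 < α = 0.05, reject H0; the data support H1.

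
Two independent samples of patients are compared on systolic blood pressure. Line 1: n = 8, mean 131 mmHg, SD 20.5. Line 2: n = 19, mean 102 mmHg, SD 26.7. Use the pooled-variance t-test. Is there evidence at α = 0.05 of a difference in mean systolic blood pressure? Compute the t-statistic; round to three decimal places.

2.739

Let group 1 = line 1, group 2 = line 2. H0: μ_1 = μ_2; H1: μ_1 ≠ μ_2 (two-sample pooled-variance t-test, two-sided).
s_p² = [(8−1)·20.5² + (19−1)·26.7²]/(8+19−2) = 630.951
t = (131 − 102)/√[630.951·(1/8 + 1/19)] = 2.739
df = n₁ + n₂ − 2 = 25
Two-sided p-value ≈ 0.011
Since p ≈ 0.011 < α = 0.05, reject H0; the evidence is statistically significant.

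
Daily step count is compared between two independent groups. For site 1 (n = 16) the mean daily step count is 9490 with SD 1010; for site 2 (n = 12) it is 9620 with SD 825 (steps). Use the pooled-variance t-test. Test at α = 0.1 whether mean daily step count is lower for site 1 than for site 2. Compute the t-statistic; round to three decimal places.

-0.364

Let group 1 = site 1, group 2 = site 2. H0: μ_1 = μ_2; H1: μ_1 < μ_2 (two-sample pooled-variance t-test, left-tailed).
s_p² = [(16−1)·1010² + (12−1)·825²]/(16+12−2) = 876476
t = (9490 − 9620)/√[876476·(1/16 + 1/12)] = -0.364
df = n₁ + n₂ − 2 = 26
p-value = P(T ≤ -0.364) ≈ 0.3595
Since p ≈ 0.3595 > α = 0.1, fail to reject H0; the data do not provide sufficient evidence against H0.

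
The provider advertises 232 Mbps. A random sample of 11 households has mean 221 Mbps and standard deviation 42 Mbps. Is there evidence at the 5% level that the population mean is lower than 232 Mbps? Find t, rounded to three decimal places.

H0: μ = 232; H1: μ < 232 (one-sample t-test, left-tailed).
t = (x̄ − μ₀)/(s/√n) = (221 − 232)/(42/√11) = -0.869
df = n − 1 = 10
p-value = P(T ≤ -0.869) ≈ 0.2027
Since p ≈ 0.2027 > α = 0.05, fail to reject H0; the data do not provide sufficient evidence against H0.

-0.869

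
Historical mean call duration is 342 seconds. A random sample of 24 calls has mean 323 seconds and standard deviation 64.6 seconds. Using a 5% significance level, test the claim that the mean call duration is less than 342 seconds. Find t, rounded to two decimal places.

-1.44

H0: μ = 342; H1: μ < 342 (one-sample t-test, left-tailed).
t = (x̄ − μ₀)/(s/√n) = (323 − 342)/(64.6/√24) = -1.44
df = n − 1 = 23
p-value = P(T ≤ -1.44) ≈ 0.082
Since p ≈ 0.082 > α = 0.05, fail to reject H0; the evidence is not statistically significant.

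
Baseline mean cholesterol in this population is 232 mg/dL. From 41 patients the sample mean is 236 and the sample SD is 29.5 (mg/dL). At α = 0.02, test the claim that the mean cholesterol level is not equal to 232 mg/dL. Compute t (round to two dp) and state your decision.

t = 0.87; fail to reject H0

H0: μ = 232; H1: μ ≠ 232 (one-sample t-test, two-sided).
t = (x̄ − μ₀)/(s/√n) = (236 − 232)/(29.5/√41) = 0.87
df = n − 1 = 40
Two-sided p-value ≈ 0.3905
Since p ≈ 0.3905 > α = 0.02, fail to reject H0; the data do not provide sufficient evidence against H0.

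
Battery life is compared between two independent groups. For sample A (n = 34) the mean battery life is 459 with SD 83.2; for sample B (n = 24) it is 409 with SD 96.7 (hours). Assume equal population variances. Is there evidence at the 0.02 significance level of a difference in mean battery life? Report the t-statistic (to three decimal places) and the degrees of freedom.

Let group 1 = sample A, group 2 = sample B. H0: μ_1 = μ_2; H1: μ_1 ≠ μ_2 (two-sample pooled-variance t-test, two-sided).
s_p² = [(34−1)·83.2² + (24−1)·96.7²]/(34+24−2) = 7919.72
t = (459 − 409)/√[7919.72·(1/34 + 1/24)] = 2.107
df = n₁ + n₂ − 2 = 56
Two-sided p-value ≈ 0.0396
Since p ≈ 0.0396 > α = 0.02, fail to reject H0; the data do not provide sufficient evidence against H0.

t = 2.107, df = 56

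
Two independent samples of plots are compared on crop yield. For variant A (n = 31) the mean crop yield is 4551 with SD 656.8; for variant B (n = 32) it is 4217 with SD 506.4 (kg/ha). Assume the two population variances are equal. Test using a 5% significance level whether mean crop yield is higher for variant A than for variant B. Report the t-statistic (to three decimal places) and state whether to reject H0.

Let group 1 = variant A, group 2 = variant B. H0: μ_1 = μ_2; H1: μ_1 > μ_2 (two-sample pooled-variance t-test, right-tailed).
s_p² = [(31−1)·656.8² + (32−1)·506.4²]/(31+32−2) = 342480
t = (4551 − 4217)/√[342480·(1/31 + 1/32)] = 2.265
df = n₁ + n₂ − 2 = 61
p-value = P(T ≥ 2.265) ≈ 0.0135
Since p ≈ 0.0135 < α = 0.05, reject H0; the evidence is statistically significant.

t = 2.265; reject H0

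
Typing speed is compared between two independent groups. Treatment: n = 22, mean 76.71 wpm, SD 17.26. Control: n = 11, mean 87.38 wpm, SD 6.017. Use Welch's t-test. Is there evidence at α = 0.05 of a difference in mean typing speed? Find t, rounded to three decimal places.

-2.601

Let group 1 = treatment, group 2 = control. H0: μ_1 = μ_2; H1: μ_1 ≠ μ_2 (Welch's two-sample t-test, two-sided).
t = (x̄_1 − x̄_2)/√(s_1²/n_1 + s_2²/n_2) = (76.71 − 87.38)/√(17.26²/22 + 6.017²/11) = -2.601
Welch–Satterthwaite df ≈ 28.87
Two-sided p-value ≈ 0.0145
Since p ≈ 0.0145 < α = 0.05, reject H0; the data support H1.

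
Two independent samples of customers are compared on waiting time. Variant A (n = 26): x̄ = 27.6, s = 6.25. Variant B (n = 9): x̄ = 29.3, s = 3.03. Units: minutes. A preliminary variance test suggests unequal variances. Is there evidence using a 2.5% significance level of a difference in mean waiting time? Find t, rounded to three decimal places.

Let group 1 = variant A, group 2 = variant B. H0: μ_1 = μ_2; H1: μ_1 ≠ μ_2 (Welch's two-sample t-test, two-sided).
t = (x̄_1 − x̄_2)/√(s_1²/n_1 + s_2²/n_2) = (27.6 − 29.3)/√(6.25²/26 + 3.03²/9) = -1.070
Welch–Satterthwaite df ≈ 28.88
Two-sided p-value ≈ 0.293
Since p ≈ 0.293 > α = 0.025, fail to reject H0; the data do not provide sufficient evidence against H0.

-1.070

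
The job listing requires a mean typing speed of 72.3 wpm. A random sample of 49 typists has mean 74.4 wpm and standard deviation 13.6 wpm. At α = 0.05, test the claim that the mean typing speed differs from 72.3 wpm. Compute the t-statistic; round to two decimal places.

1.08

H0: μ = 72.3; H1: μ ≠ 72.3 (one-sample t-test, two-sided).
t = (x̄ − μ₀)/(s/√n) = (74.4 − 72.3)/(13.6/√49) = 1.08
df = n − 1 = 48
Two-sided p-value ≈ 0.285
Since p ≈ 0.285 > α = 0.05, fail to reject H0; the evidence is not statistically significant.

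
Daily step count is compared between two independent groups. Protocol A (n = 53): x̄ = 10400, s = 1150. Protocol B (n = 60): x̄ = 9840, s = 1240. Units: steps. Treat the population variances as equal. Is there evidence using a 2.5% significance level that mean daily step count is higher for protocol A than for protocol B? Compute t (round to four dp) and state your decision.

t = 2.4783; reject H0

Let group 1 = protocol A, group 2 = protocol B. H0: μ_1 = μ_2; H1: μ_1 > μ_2 (two-sample pooled-variance t-test, right-tailed).
s_p² = [(53−1)·1150² + (60−1)·1240²]/(53+60−2) = 1436830
t = (10400 − 9840)/√[1436830·(1/53 + 1/60)] = 2.4783
df = n₁ + n₂ − 2 = 111
p-value = P(T ≥ 2.4783) ≈ 0.0074
Since p ≈ 0.0074 < α = 0.025, reject H0; the evidence is statistically significant.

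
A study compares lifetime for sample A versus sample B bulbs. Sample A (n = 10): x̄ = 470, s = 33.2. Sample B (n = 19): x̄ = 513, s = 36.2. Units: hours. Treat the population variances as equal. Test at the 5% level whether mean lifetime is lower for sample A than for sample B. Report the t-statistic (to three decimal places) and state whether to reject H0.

Let group 1 = sample A, group 2 = sample B. H0: μ_1 = μ_2; H1: μ_1 < μ_2 (two-sample pooled-variance t-test, left-tailed).
s_p² = [(10−1)·33.2² + (19−1)·36.2²]/(10+19−2) = 1241.04
t = (470 − 513)/√[1241.04·(1/10 + 1/19)] = -3.124
df = n₁ + n₂ − 2 = 27
p-value = P(T ≤ -3.124) ≈ 0.002
Since p ≈ 0.002 < α = 0.05, reject H0; the data support H1.

t = -3.124; reject H0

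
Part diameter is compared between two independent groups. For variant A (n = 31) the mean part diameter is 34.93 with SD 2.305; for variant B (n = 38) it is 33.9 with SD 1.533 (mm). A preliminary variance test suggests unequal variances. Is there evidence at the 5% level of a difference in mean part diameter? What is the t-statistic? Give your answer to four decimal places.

Let group 1 = variant A, group 2 = variant B. H0: μ_1 = μ_2; H1: μ_1 ≠ μ_2 (Welch's two-sample t-test, two-sided).
t = (x̄_1 − x̄_2)/√(s_1²/n_1 + s_2²/n_2) = (34.93 − 33.9)/√(2.305²/31 + 1.533²/38) = 2.1328
Welch–Satterthwaite df ≈ 50.25
Two-sided p-value ≈ 0.0379
Since p ≈ 0.0379 < α = 0.05, reject H0; the evidence is statistically significant.

2.1328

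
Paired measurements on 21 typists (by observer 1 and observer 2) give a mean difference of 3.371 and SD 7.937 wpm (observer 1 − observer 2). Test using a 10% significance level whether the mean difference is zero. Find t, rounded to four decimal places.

H0: μ_d = 0; H1: μ_d ≠ 0 (paired t-test on the differences, two-sided).
t = d̄/(s_d/√n) = 3.371/(7.937/√21) = 1.9463
df = n − 1 = 20
Two-sided p-value ≈ 0.0658
Since p ≈ 0.0658 < α = 0.1, reject H0; the evidence is statistically significant.

1.9463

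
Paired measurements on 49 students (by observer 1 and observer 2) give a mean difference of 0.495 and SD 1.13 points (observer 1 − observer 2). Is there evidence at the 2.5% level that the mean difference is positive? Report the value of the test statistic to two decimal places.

H0: μ_d = 0; H1: μ_d > 0 (paired t-test on the differences, right-tailed).
t = d̄/(s_d/√n) = 0.495/(1.13/√49) = 3.07
df = n − 1 = 48
p-value = P(T ≥ 3.07) ≈ 0.0018
Since p ≈ 0.0018 < α = 0.025, reject H0; the evidence is statistically significant.

3.07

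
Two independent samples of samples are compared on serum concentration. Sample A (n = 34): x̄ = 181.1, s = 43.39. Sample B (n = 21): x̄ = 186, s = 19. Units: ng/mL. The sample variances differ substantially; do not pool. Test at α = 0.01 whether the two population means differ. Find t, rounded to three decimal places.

Let group 1 = sample A, group 2 = sample B. H0: μ_1 = μ_2; H1: μ_1 ≠ μ_2 (Welch's two-sample t-test, two-sided).
t = (x̄_1 − x̄_2)/√(s_1²/n_1 + s_2²/n_2) = (181.1 − 186)/√(43.39²/34 + 19²/21) = -0.575
Welch–Satterthwaite df ≈ 48.89
Two-sided p-value ≈ 0.5678
Since p ≈ 0.5678 > α = 0.01, fail to reject H0; the evidence is not statistically significant.

-0.575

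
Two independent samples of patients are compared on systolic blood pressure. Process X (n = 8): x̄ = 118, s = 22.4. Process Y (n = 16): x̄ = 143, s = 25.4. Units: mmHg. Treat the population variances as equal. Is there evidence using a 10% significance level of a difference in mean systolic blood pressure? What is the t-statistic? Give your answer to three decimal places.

-2.358

Let group 1 = process X, group 2 = process Y. H0: μ_1 = μ_2; H1: μ_1 ≠ μ_2 (two-sample pooled-variance t-test, two-sided).
s_p² = [(8−1)·22.4² + (16−1)·25.4²]/(8+16−2) = 599.533
t = (118 − 143)/√[599.533·(1/8 + 1/16)] = -2.358
df = n₁ + n₂ − 2 = 22
Two-sided p-value ≈ 0.0277
Since p ≈ 0.0277 < α = 0.1, reject H0; the data support H1.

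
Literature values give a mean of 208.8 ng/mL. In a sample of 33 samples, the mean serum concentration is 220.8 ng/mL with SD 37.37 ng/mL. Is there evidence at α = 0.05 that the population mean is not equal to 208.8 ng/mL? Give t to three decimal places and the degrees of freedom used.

H0: μ = 208.8; H1: μ ≠ 208.8 (one-sample t-test, two-sided).
t = (x̄ − μ₀)/(s/√n) = (220.8 − 208.8)/(37.37/√33) = 1.845
df = n − 1 = 32
Two-sided p-value ≈ 0.074
Since p ≈ 0.074 > α = 0.05, fail to reject H0; the data do not provide sufficient evidence against H0.

t = 1.845, df = 32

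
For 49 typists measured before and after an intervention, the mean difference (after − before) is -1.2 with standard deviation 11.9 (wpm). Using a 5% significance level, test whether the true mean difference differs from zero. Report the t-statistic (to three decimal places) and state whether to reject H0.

H0: μ_d = 0; H1: μ_d ≠ 0 (paired t-test on the differences, two-sided).
t = d̄/(s_d/√n) = -1.2/(11.9/√49) = -0.706
df = n − 1 = 48
Two-sided p-value ≈ 0.4837
Since p ≈ 0.4837 > α = 0.05, fail to reject H0; the evidence is not statistically significant.

t = -0.706; fail to reject H0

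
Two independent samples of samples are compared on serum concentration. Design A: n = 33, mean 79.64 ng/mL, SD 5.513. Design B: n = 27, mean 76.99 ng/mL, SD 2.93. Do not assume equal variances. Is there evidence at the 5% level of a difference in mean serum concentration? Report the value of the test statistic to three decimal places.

Let group 1 = design A, group 2 = design B. H0: μ_1 = μ_2; H1: μ_1 ≠ μ_2 (Welch's two-sample t-test, two-sided).
t = (x̄_1 − x̄_2)/√(s_1²/n_1 + s_2²/n_2) = (79.64 − 76.99)/√(5.513²/33 + 2.93²/27) = 2.381
Welch–Satterthwaite df ≈ 50.50
Two-sided p-value ≈ 0.021
Since p ≈ 0.021 < α = 0.05, reject H0; the data support H1.

2.381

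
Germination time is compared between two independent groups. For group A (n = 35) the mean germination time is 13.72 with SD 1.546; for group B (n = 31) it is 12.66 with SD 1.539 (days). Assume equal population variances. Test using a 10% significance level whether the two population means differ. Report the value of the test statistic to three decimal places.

2.786

Let group 1 = group A, group 2 = group B. H0: μ_1 = μ_2; H1: μ_1 ≠ μ_2 (two-sample pooled-variance t-test, two-sided).
s_p² = [(35−1)·1.546² + (31−1)·1.539²]/(35+31−2) = 2.37999
t = (13.72 − 12.66)/√[2.37999·(1/35 + 1/31)] = 2.786
df = n₁ + n₂ − 2 = 64
Two-sided p-value ≈ 0.007
Since p ≈ 0.007 < α = 0.1, reject H0; the evidence is statistically significant.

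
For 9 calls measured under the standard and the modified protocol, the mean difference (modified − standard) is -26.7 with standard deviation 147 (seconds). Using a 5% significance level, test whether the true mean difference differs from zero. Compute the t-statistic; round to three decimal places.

-0.545

H0: μ_d = 0; H1: μ_d ≠ 0 (paired t-test on the differences, two-sided).
t = d̄/(s_d/√n) = -26.7/(147/√9) = -0.545
df = n − 1 = 8
Two-sided p-value ≈ 0.6007
Since p ≈ 0.6007 > α = 0.05, fail to reject H0; the evidence is not statistically significant.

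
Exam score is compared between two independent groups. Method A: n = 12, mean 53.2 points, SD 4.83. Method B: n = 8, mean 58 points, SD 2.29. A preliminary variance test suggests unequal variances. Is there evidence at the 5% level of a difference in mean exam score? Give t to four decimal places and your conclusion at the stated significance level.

Let group 1 = method A, group 2 = method B. H0: μ_1 = μ_2; H1: μ_1 ≠ μ_2 (Welch's two-sample t-test, two-sided).
t = (x̄_1 − x̄_2)/√(s_1²/n_1 + s_2²/n_2) = (53.2 − 58)/√(4.83²/12 + 2.29²/8) = -2.9771
Welch–Satterthwaite df ≈ 16.69
Two-sided p-value ≈ 0.0086
Since p ≈ 0.0086 < α = 0.05, reject H0; the data support H1.

t = -2.9771; reject H0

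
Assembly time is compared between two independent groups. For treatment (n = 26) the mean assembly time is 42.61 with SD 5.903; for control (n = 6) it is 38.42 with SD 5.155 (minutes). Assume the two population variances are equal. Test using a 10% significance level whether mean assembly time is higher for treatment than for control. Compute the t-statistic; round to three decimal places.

1.599

Let group 1 = treatment, group 2 = control. H0: μ_1 = μ_2; H1: μ_1 > μ_2 (two-sample pooled-variance t-test, right-tailed).
s_p² = [(26−1)·5.903² + (6−1)·5.155²]/(26+6−2) = 33.4668
t = (42.61 − 38.42)/√[33.4668·(1/26 + 1/6)] = 1.599
df = n₁ + n₂ − 2 = 30
p-value = P(T ≥ 1.599) ≈ 0.0601
Since p ≈ 0.0601 < α = 0.1, reject H0; the data support H1.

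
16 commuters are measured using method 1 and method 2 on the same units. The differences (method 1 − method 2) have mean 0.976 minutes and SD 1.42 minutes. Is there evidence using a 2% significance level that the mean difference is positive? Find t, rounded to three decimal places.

2.749

H0: μ_d = 0; H1: μ_d > 0 (paired t-test on the differences, right-tailed).
t = d̄/(s_d/√n) = 0.976/(1.42/√16) = 2.749
df = n − 1 = 15
p-value = P(T ≥ 2.749) ≈ 0.007
Since p ≈ 0.007 < α = 0.02, reject H0; the evidence is statistically significant.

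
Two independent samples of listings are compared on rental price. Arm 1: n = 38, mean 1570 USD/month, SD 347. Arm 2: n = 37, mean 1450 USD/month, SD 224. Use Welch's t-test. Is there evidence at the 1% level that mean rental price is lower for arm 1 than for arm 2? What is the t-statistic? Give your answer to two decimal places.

1.78

Let group 1 = arm 1, group 2 = arm 2. H0: μ_1 = μ_2; H1: μ_1 < μ_2 (Welch's two-sample t-test, left-tailed).
t = (x̄_1 − x̄_2)/√(s_1²/n_1 + s_2²/n_2) = (1570 − 1450)/√(347²/38 + 224²/37) = 1.78
Welch–Satterthwaite df ≈ 63.49
p-value = P(T ≤ 1.78) ≈ 0.9604
Since p ≈ 0.9604 > α = 0.01, fail to reject H0; the data do not provide sufficient evidence against H0.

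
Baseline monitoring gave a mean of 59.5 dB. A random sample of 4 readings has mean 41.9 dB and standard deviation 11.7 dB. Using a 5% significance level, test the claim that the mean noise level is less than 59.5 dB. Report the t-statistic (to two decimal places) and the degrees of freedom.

t = -3.01, df = 3

H0: μ = 59.5; H1: μ < 59.5 (one-sample t-test, left-tailed).
t = (x̄ − μ₀)/(s/√n) = (41.9 − 59.5)/(11.7/√4) = -3.01
df = n − 1 = 3
p-value = P(T ≤ -3.01) ≈ 0.029
Since p ≈ 0.029 < α = 0.05, reject H0; the data support H1.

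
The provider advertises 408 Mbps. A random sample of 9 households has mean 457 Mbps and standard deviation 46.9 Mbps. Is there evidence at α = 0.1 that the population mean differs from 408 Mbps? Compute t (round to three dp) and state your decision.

t = 3.134; reject H0

H0: μ = 408; H1: μ ≠ 408 (one-sample t-test, two-sided).
t = (x̄ − μ₀)/(s/√n) = (457 − 408)/(46.9/√9) = 3.134
df = n − 1 = 8
Two-sided p-value ≈ 0.0139
Since p ≈ 0.0139 < α = 0.1, reject H0; the data support H1.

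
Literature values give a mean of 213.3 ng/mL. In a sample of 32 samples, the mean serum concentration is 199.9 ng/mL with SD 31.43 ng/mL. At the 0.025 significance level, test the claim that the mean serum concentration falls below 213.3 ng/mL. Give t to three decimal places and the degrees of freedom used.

H0: μ = 213.3; H1: μ < 213.3 (one-sample t-test, left-tailed).
t = (x̄ − μ₀)/(s/√n) = (199.9 − 213.3)/(31.43/√32) = -2.412
df = n − 1 = 31
p-value = P(T ≤ -2.412) ≈ 0.0110
Since p ≈ 0.0110 < α = 0.025, reject H0; the data support H1.

t = -2.412, df = 31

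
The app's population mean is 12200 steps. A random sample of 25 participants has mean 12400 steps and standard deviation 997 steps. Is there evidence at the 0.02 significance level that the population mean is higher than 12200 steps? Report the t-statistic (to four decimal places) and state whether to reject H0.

t = 1.0030; fail to reject H0

H0: μ = 12200; H1: μ > 12200 (one-sample t-test, right-tailed).
t = (x̄ − μ₀)/(s/√n) = (12400 − 12200)/(997/√25) = 1.0030
df = n − 1 = 24
p-value = P(T ≥ 1.0030) ≈ 0.163
Since p ≈ 0.163 > α = 0.02, fail to reject H0; the evidence is not statistically significant.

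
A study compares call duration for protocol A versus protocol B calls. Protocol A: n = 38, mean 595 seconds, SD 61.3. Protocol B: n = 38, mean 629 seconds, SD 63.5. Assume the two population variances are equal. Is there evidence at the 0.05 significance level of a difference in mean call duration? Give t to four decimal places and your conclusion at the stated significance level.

Let group 1 = protocol A, group 2 = protocol B. H0: μ_1 = μ_2; H1: μ_1 ≠ μ_2 (two-sample pooled-variance t-test, two-sided).
s_p² = [(38−1)·61.3² + (38−1)·63.5²]/(38+38−2) = 3894.97
t = (595 − 629)/√[3894.97·(1/38 + 1/38)] = -2.3747
df = n₁ + n₂ − 2 = 74
Two-sided p-value ≈ 0.0202
Since p ≈ 0.0202 < α = 0.05, reject H0; the evidence is statistically significant.

t = -2.3747; reject H0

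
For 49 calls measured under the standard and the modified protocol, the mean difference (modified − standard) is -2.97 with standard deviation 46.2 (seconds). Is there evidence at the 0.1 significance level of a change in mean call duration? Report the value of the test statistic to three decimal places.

H0: μ_d = 0; H1: μ_d ≠ 0 (paired t-test on the differences, two-sided).
t = d̄/(s_d/√n) = -2.97/(46.2/√49) = -0.450
df = n − 1 = 48
Two-sided p-value ≈ 0.6547
Since p ≈ 0.6547 > α = 0.1, fail to reject H0; the evidence is not statistically significant.

-0.450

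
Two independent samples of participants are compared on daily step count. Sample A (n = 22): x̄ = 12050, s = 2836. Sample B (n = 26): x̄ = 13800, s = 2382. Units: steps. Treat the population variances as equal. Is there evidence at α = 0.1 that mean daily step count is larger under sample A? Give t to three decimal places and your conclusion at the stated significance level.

Let group 1 = sample A, group 2 = sample B. H0: μ_1 = μ_2; H1: μ_1 > μ_2 (two-sample pooled-variance t-test, right-tailed).
s_p² = [(22−1)·2836² + (26−1)·2382²]/(22+26−2) = 6755410
t = (12050 − 13800)/√[6755410·(1/22 + 1/26)] = -2.324
df = n₁ + n₂ − 2 = 46
p-value = P(T ≥ -2.324) ≈ 0.988
Since p ≈ 0.988 > α = 0.1, fail to reject H0; the data do not provide sufficient evidence against H0.

t = -2.324; fail to reject H0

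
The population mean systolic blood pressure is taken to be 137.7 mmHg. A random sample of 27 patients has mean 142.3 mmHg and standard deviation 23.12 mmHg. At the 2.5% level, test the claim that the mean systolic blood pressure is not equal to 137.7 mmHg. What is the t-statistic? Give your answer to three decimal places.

H0: μ = 137.7; H1: μ ≠ 137.7 (one-sample t-test, two-sided).
t = (x̄ − μ₀)/(s/√n) = (142.3 − 137.7)/(23.12/√27) = 1.034
df = n − 1 = 26
Two-sided p-value ≈ 0.3107
Since p ≈ 0.3107 > α = 0.025, fail to reject H0; the data do not provide sufficient evidence against H0.

1.034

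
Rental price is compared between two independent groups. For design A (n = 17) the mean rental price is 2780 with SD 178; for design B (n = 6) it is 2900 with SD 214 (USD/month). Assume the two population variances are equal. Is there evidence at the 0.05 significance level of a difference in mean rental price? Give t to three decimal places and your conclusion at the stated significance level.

Let group 1 = design A, group 2 = design B. H0: μ_1 = μ_2; H1: μ_1 ≠ μ_2 (two-sample pooled-variance t-test, two-sided).
s_p² = [(17−1)·178² + (6−1)·214²]/(17+6−2) = 35044
t = (2780 − 2900)/√[35044·(1/17 + 1/6)] = -1.350
df = n₁ + n₂ − 2 = 21
Two-sided p-value ≈ 0.191
Since p ≈ 0.191 > α = 0.05, fail to reject H0; the data do not provide sufficient evidence against H0.

t = -1.350; fail to reject H0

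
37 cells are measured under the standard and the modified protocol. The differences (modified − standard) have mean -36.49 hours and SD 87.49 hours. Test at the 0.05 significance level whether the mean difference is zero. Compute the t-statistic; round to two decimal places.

H0: μ_d = 0; H1: μ_d ≠ 0 (paired t-test on the differences, two-sided).
t = d̄/(s_d/√n) = -36.49/(87.49/√37) = -2.54
df = n − 1 = 36
Two-sided p-value ≈ 0.0157
Since p ≈ 0.0157 < α = 0.05, reject H0; the evidence is statistically significant.

-2.54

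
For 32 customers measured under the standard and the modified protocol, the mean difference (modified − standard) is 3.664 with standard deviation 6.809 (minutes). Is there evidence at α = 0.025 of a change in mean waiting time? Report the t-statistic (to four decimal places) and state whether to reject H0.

H0: μ_d = 0; H1: μ_d ≠ 0 (paired t-test on the differences, two-sided).
t = d̄/(s_d/√n) = 3.664/(6.809/√32) = 3.0440
df = n − 1 = 31
Two-sided p-value ≈ 0.005
Since p ≈ 0.005 < α = 0.025, reject H0; the data support H1.

t = 3.0440; reject H0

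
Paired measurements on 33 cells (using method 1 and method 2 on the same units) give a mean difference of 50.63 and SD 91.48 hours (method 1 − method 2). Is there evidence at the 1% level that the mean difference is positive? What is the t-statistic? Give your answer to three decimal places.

3.179

H0: μ_d = 0; H1: μ_d > 0 (paired t-test on the differences, right-tailed).
t = d̄/(s_d/√n) = 50.63/(91.48/√33) = 3.179
df = n − 1 = 32
p-value = P(T ≥ 3.179) ≈ 0.002
Since p ≈ 0.002 < α = 0.01, reject H0; the data support H1.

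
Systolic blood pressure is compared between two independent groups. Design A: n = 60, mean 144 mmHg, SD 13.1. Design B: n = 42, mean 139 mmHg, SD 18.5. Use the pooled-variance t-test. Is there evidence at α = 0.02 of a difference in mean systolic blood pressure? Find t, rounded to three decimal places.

Let group 1 = design A, group 2 = design B. H0: μ_1 = μ_2; H1: μ_1 ≠ μ_2 (two-sample pooled-variance t-test, two-sided).
s_p² = [(60−1)·13.1² + (42−1)·18.5²]/(60+42−2) = 241.572
t = (144 − 139)/√[241.572·(1/60 + 1/42)] = 1.599
df = n₁ + n₂ − 2 = 100
Two-sided p-value ≈ 0.113
Since p ≈ 0.113 > α = 0.02, fail to reject H0; the data do not provide sufficient evidence against H0.

1.599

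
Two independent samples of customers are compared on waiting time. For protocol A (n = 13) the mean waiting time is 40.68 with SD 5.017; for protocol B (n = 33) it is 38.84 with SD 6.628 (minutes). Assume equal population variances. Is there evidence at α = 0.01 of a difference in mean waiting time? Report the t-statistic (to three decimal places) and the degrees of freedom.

t = 0.902, df = 44

Let group 1 = protocol A, group 2 = protocol B. H0: μ_1 = μ_2; H1: μ_1 ≠ μ_2 (two-sample pooled-variance t-test, two-sided).
s_p² = [(13−1)·5.017² + (33−1)·6.628²]/(13+33−2) = 38.814
t = (40.68 − 38.84)/√[38.814·(1/13 + 1/33)] = 0.902
df = n₁ + n₂ − 2 = 44
Two-sided p-value ≈ 0.372
Since p ≈ 0.372 > α = 0.01, fail to reject H0; the data do not provide sufficient evidence against H0.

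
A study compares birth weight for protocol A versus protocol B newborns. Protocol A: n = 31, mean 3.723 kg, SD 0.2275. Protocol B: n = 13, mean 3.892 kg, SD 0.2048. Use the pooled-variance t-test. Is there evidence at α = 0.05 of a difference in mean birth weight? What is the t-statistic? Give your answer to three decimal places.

-2.312

Let group 1 = protocol A, group 2 = protocol B. H0: μ_1 = μ_2; H1: μ_1 ≠ μ_2 (two-sample pooled-variance t-test, two-sided).
s_p² = [(31−1)·0.2275² + (13−1)·0.2048²]/(31+13−2) = 0.0489525
t = (3.723 − 3.892)/√[0.0489525·(1/31 + 1/13)] = -2.312
df = n₁ + n₂ − 2 = 42
Two-sided p-value ≈ 0.026
Since p ≈ 0.026 < α = 0.05, reject H0; the data support H1.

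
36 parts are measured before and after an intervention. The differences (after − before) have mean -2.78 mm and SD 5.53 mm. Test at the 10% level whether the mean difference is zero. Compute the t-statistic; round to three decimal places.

H0: μ_d = 0; H1: μ_d ≠ 0 (paired t-test on the differences, two-sided).
t = d̄/(s_d/√n) = -2.78/(5.53/√36) = -3.016
df = n − 1 = 35
Two-sided p-value ≈ 0.0047
Since p ≈ 0.0047 < α = 0.1, reject H0; the evidence is statistically significant.

-3.016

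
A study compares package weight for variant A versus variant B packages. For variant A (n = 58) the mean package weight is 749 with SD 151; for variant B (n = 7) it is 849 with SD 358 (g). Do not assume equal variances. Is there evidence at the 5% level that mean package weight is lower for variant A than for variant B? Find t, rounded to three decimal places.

Let group 1 = variant A, group 2 = variant B. H0: μ_1 = μ_2; H1: μ_1 < μ_2 (Welch's two-sample t-test, left-tailed).
t = (x̄_1 − x̄_2)/√(s_1²/n_1 + s_2²/n_2) = (749 − 849)/√(151²/58 + 358²/7) = -0.731
Welch–Satterthwaite df ≈ 6.26
p-value = P(T ≤ -0.731) ≈ 0.246
Since p ≈ 0.246 > α = 0.05, fail to reject H0; the evidence is not statistically significant.

-0.731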